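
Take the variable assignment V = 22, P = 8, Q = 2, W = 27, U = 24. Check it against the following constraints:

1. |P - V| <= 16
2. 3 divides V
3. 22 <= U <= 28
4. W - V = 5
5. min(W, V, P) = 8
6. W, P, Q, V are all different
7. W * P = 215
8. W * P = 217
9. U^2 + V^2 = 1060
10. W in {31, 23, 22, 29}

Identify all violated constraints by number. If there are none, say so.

Constraints 2, 7, 8, and 10 do not hold.

1. |8 - 22| = 14; 14 ≤ 16 — holds.
2. 22 = 3*7 + 1, so 3 does not divide 22 — fails.
3. U = 24 lies in [22, 28] — holds.
4. W - V = 27 - 22 = 5 — holds.
5. min(27, 22, 8) = 8 — holds.
6. values 27, 8, 2, 22 are pairwise distinct — holds.
7. W * P = 27 * 8 = 216, not 215 — fails.
8. W * P = 27 * 8 = 216, not 217 — fails.
9. U^2 + V^2 = 24^2 + 22^2 = 576 + 484 = 1060 — holds.
10. W = 27 is not in {31, 23, 22, 29} — fails.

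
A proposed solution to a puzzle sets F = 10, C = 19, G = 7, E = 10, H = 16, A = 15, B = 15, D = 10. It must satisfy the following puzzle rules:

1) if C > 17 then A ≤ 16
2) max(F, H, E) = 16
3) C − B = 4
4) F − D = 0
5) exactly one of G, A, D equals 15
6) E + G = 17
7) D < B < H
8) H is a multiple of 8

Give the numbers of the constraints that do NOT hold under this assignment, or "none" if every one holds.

1) C = 19 > 17, so we need A ≤ 16; A = 15 ≤ 16  ✓
2) max(10, 16, 10) = 16  ✓
3) C − B = 19 − 15 = 4  ✓
4) F − D = 10 − 10 = 0  ✓
5) G=7, A=15, D=10; 1 of them equals 15  ✓
6) E + G = 10 + 7 = 17  ✓
7) values 10 < 15 < 16  ✓
8) 16 / 8 = 2, so 8 divides 16  ✓

No violations.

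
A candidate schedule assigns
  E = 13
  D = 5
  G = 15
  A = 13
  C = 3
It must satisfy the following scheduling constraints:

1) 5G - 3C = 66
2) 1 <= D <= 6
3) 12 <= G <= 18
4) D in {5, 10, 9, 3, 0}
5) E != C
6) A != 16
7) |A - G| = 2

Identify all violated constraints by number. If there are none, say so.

No violations.

1) 5G - 3C = 5(15) - 3(3) = 66  holds
2) D = 5 lies in [1, 6]  holds
3) G = 15 lies in [12, 18]  holds
4) D = 5 is in {5, 10, 9, 3, 0}  holds
5) E = 13, C = 3; distinct  holds
6) A = 13, and 13 ≠ 16  holds
7) |13 - 15| = 2  holds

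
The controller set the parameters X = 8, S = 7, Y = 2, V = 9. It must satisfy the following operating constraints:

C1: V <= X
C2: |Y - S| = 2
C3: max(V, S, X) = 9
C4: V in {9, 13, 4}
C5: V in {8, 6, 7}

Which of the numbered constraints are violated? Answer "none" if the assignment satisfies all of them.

C1: V = 9, X = 8; 9 > 8 (want ≤) — violated.
C2: |2 - 7| = 5, not 2 — violated.
C3: max(9, 7, 8) = 9 — OK.
C4: V = 9 is in {9, 13, 4} — OK.
C5: V = 9 is not in {8, 6, 7} — violated.

The assignment fails constraints 1, 2, and 5.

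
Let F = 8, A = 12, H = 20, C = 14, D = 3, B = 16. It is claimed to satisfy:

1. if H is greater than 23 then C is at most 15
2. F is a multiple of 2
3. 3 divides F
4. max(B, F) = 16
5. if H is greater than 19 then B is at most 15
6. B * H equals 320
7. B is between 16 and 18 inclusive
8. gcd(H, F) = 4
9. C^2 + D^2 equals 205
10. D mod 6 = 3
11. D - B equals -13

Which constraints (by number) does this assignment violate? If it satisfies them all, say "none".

1. H = 20, not > 23; antecedent false, conditional vacuously true — satisfied.
2. 8 / 2 = 4, so 2 divides 8 — satisfied.
3. 8 = 3*2 + 2, so 3 does not divide 8 — violated.
4. max(16, 8) = 16 — satisfied.
5. H = 20 > 19, so we need B ≤ 15; but B = 16 > 15 — violated.
6. B * H = 16 * 20 = 320 — satisfied.
7. B = 16 lies in [16, 18] — satisfied.
8. gcd(20, 8) = 4 — satisfied.
9. C^2 + D^2 = 14^2 + 3^2 = 196 + 9 = 205 — satisfied.
10. 3 mod 6 = 3 — satisfied.
11. D - B = 3 - 16 = -13 — satisfied.

The assignment fails constraints 3, 5.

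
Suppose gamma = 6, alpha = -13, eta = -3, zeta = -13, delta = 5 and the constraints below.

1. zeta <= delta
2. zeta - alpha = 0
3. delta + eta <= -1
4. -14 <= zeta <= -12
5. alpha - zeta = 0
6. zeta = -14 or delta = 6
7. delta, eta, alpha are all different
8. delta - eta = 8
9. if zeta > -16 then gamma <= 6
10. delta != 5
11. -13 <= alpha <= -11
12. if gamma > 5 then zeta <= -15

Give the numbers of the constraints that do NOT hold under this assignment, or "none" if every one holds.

Constraints 3, 6, 10, and 12 are violated.

1. zeta = -13, delta = 5; -13 ≤ 5  true
2. zeta - alpha = -13 - (-13) = 0  true
3. delta + eta = 5 + (-3) = 2; 2 > -1, bound -1 not met  false
4. zeta = -13 lies in [-14, -12]  true
5. alpha - zeta = -13 - (-13) = 0  true
6. zeta = -13 ≠ -14 and delta = 5 ≠ 6; both disjuncts false  false
7. values 5, -3, -13 are pairwise distinct  true
8. delta - eta = 5 - (-3) = 8  true
9. zeta = -13 > -16, so we need gamma ≤ 6; gamma = 6 ≤ 6  true
10. delta = 5, but 5 is required to differ  false
11. alpha = -13 lies in [-13, -11]  true
12. gamma = 6 > 5, so we need zeta ≤ -15; but zeta = -13 > -15  false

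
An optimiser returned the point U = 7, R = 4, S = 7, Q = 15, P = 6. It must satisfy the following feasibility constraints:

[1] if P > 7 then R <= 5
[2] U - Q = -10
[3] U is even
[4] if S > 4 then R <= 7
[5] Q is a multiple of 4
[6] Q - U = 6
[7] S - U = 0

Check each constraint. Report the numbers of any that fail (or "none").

Constraints 2, 3, 5, 6 do not hold.

[1] P = 6, not > 7; antecedent false, conditional vacuously true  yes
[2] U - Q = 7 - 15 = -8, not -10  no
[3] U = 7 is odd  no
[4] S = 7 > 4, so we need R ≤ 7; R = 4 ≤ 7  yes
[5] 15 = 4*3 + 3, so 4 does not divide 15  no
[6] Q - U = 15 - 7 = 8, not 6  no
[7] S - U = 7 - 7 = 0  yes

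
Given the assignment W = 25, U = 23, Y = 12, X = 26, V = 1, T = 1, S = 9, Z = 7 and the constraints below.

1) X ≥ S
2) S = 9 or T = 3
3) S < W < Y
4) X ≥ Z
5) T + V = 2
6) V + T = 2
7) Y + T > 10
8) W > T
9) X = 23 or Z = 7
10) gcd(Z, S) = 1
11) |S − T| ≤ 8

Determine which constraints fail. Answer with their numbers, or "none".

Violated: 3.

1) X = 26, S = 9; 26 ≥ 9 — OK.
2) S = 9 = 9 (first disjunct) — OK.
3) values 9, 25, 12; W = 25 is not < Y = 12 — violated.
4) X = 26, Z = 7; 26 ≥ 7 — OK.
5) T + V = 1 + 1 = 2 — OK.
6) V + T = 1 + 1 = 2 — OK.
7) Y + T = 12 + 1 = 13; 13 > 10 — OK.
8) W = 25, T = 1; 25 > 1 — OK.
9) X = 26 ≠ 23, but Z = 7 = 7 (second disjunct) — OK.
10) gcd(7, 9) = 1 — OK.
11) |9 − 1| = 8; 8 ≤ 8 — OK.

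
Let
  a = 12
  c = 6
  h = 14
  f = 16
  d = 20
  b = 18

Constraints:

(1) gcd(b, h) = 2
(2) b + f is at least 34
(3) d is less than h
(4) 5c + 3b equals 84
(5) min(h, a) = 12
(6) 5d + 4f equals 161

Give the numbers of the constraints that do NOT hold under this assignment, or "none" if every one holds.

Constraints 3, 6 are violated.

(1) gcd(18, 14) = 2 — holds.
(2) b + f = 18 + 16 = 34; 34 ≥ 34 — holds.
(3) d = 20, h = 14; 20 ≥ 14 (want <) — does not hold.
(4) 5c + 3b = 5(6) + 3(18) = 84 — holds.
(5) min(14, 12) = 12 — holds.
(6) 5d + 4f = 5(20) + 4(16) = 164, not 161 — does not hold.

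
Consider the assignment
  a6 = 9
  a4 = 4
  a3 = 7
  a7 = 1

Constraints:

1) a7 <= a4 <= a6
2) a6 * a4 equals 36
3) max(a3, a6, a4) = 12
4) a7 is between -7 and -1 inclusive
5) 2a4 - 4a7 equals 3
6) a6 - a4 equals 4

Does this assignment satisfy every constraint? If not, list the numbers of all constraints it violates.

1) values 1 <= 4 <= 9 — OK.
2) a6 * a4 = 9 * 4 = 36 — OK.
3) max(7, 9, 4) = 9, not 12 — violated.
4) a7 = 1 is outside [-7, -1] — violated.
5) 2a4 - 4a7 = 2(4) - 4(1) = 4, not 3 — violated.
6) a6 - a4 = 9 - 4 = 5, not 4 — violated.

Constraints 3, 4, 5, and 6 are violated.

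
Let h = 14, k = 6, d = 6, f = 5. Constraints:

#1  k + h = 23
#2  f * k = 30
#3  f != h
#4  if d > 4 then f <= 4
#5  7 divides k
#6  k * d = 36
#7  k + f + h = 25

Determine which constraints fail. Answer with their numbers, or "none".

#1 k + h = 6 + 14 = 20, not 23 — violated.
#2 f * k = 5 * 6 = 30 — satisfied.
#3 f = 5, h = 14; distinct — satisfied.
#4 d = 6 > 4, so we need f ≤ 4; but f = 5 > 4 — violated.
#5 6 = 7*0 + 6, so 7 does not divide 6 — violated.
#6 k * d = 6 * 6 = 36 — satisfied.
#7 k + f + h = 6 + 5 + 14 = 25 — satisfied.

Violated: 1, 4, and 5.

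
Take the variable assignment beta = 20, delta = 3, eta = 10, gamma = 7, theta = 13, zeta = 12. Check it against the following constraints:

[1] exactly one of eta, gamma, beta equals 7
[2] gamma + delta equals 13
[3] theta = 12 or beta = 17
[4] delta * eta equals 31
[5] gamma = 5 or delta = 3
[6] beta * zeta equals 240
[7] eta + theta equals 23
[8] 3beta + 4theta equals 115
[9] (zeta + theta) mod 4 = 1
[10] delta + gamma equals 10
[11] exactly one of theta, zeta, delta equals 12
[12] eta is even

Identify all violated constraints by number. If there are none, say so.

[1] eta=10, gamma=7, beta=20; 1 of them equals 7 — holds.
[2] gamma + delta = 7 + 3 = 10, not 13 — fails.
[3] theta = 13 ≠ 12 and beta = 20 ≠ 17; both disjuncts false — fails.
[4] delta * eta = 3 * 10 = 30, not 31 — fails.
[5] gamma = 7 ≠ 5, but delta = 3 = 3 (second disjunct) — holds.
[6] beta * zeta = 20 * 12 = 240 — holds.
[7] eta + theta = 10 + 13 = 23 — holds.
[8] 3beta + 4theta = 3(20) + 4(13) = 112, not 115 — fails.
[9] zeta + theta = 25; 25 mod 4 = 1 — holds.
[10] delta + gamma = 3 + 7 = 10 — holds.
[11] theta=13, zeta=12, delta=3; 1 of them equals 12 — holds.
[12] eta = 10 is even — holds.

Constraints 2, 3, 4, and 8 do not hold.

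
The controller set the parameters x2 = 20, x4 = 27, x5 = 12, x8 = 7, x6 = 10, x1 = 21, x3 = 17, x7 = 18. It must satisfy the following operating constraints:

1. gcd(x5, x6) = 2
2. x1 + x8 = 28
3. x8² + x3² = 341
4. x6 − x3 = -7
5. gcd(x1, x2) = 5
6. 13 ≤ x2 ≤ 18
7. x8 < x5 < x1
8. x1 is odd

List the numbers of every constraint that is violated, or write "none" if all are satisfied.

Constraints 3, 5, and 6 do not hold.

1. gcd(12, 10) = 2  ✔
2. x1 + x8 = 21 + 7 = 28  ✔
3. x8² + x3² = 7² + 17² = 49 + 289 = 338, not 341  ✘
4. x6 − x3 = 10 − 17 = -7  ✔
5. gcd(21, 20) = 1, not 5  ✘
6. x2 = 20 is outside [13, 18]  ✘
7. values 7 < 12 < 21  ✔
8. x1 = 21 is odd  ✔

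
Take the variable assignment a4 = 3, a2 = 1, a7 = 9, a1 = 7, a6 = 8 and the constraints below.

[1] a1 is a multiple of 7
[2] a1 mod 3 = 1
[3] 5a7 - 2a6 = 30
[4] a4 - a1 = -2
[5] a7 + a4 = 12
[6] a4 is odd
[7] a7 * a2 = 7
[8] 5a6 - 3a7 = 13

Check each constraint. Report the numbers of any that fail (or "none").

No — constraints 3, 4, and 7 are not satisfied.

[1] 7 / 7 = 1, so 7 divides 7 — OK.
[2] 7 mod 3 = 1 — OK.
[3] 5a7 - 2a6 = 5(9) - 2(8) = 29, not 30 — violated.
[4] a4 - a1 = 3 - 7 = -4, not -2 — violated.
[5] a7 + a4 = 9 + 3 = 12 — OK.
[6] a4 = 3 is odd — OK.
[7] a7 * a2 = 9 * 1 = 9, not 7 — violated.
[8] 5a6 - 3a7 = 5(8) - 3(9) = 13 — OK.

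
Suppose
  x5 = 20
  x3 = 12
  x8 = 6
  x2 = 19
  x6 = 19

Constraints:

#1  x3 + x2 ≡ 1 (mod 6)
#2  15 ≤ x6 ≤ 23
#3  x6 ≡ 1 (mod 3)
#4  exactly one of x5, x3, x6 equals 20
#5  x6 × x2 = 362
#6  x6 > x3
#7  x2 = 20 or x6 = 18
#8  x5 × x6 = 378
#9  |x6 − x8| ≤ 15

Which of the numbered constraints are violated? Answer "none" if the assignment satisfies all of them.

Constraints 5, 7, and 8 are violated.

#1 x3 + x2 = 31; 31 mod 6 = 1  OK
#2 x6 = 19 lies in [15, 23]  OK
#3 19 mod 3 = 1  OK
#4 x5=20, x3=12, x6=19; 1 of them equals 20  OK
#5 x6 × x2 = 19 × 19 = 361, not 362  FAIL
#6 x6 = 19, x3 = 12; 19 > 12  OK
#7 x2 = 19 ≠ 20 and x6 = 19 ≠ 18; both disjuncts false  FAIL
#8 x5 × x6 = 20 × 19 = 380, not 378  FAIL
#9 |19 − 6| = 13; 13 ≤ 15  OK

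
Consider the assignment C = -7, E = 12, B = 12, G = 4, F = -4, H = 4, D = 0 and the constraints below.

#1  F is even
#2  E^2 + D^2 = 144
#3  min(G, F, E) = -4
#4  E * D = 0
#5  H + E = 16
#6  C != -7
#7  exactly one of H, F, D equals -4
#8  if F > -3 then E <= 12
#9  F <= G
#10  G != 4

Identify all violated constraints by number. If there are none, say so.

Constraints 6, 10 are violated.

#1 F = -4 is even  true
#2 E^2 + D^2 = 12^2 + 0^2 = 144 + 0 = 144  true
#3 min(4, -4, 12) = -4  true
#4 E * D = 12 * 0 = 0  true
#5 H + E = 4 + 12 = 16  true
#6 C = -7, but -7 is required to differ  false
#7 H=4, F=-4, D=0; 1 of them equals -4  true
#8 F = -4, not > -3; antecedent false, conditional vacuously true  true
#9 F = -4, G = 4; -4 ≤ 4  true
#10 G = 4, but 4 is required to differ  false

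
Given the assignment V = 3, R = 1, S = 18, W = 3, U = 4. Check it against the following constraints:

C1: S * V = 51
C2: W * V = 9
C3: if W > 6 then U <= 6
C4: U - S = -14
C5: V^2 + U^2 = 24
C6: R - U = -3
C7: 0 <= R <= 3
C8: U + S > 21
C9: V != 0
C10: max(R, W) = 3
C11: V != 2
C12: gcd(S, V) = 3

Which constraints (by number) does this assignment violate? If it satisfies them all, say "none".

Constraints 1, 5 do not hold.

C1: S * V = 18 * 3 = 54, not 51  ✗
C2: W * V = 3 * 3 = 9  ✓
C3: W = 3, not > 6; antecedent false, conditional vacuously true  ✓
C4: U - S = 4 - 18 = -14  ✓
C5: V^2 + U^2 = 3^2 + 4^2 = 9 + 16 = 25, not 24  ✗
C6: R - U = 1 - 4 = -3  ✓
C7: R = 1 lies in [0, 3]  ✓
C8: U + S = 4 + 18 = 22; 22 > 21  ✓
C9: V = 3, and 3 ≠ 0  ✓
C10: max(1, 3) = 3  ✓
C11: V = 3, and 3 ≠ 2  ✓
C12: gcd(18, 3) = 3  ✓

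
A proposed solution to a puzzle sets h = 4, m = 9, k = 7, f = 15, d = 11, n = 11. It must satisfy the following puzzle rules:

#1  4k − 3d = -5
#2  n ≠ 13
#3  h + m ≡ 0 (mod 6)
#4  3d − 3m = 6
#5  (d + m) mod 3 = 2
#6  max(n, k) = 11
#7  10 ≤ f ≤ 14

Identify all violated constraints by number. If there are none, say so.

#1 4k − 3d = 4(7) − 3(11) = -5  ✔
#2 n = 11, and 11 ≠ 13  ✔
#3 h + m = 13; 13 mod 6 = 1, not 0  ✘
#4 3d − 3m = 3(11) − 3(9) = 6  ✔
#5 d + m = 20; 20 mod 3 = 2  ✔
#6 max(11, 7) = 11  ✔
#7 f = 15 is outside [10, 14]  ✘

No — constraints 3, 7 are not satisfied.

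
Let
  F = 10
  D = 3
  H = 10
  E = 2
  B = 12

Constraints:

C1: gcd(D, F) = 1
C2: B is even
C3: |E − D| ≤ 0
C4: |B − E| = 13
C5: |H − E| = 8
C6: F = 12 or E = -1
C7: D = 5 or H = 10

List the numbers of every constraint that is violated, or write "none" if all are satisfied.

C1: gcd(3, 10) = 1  ✓
C2: B = 12 is even  ✓
C3: |2 − 3| = 1; 1 > 0, exceeds bound 0  ✗
C4: |12 − 2| = 10, not 13  ✗
C5: |10 − 2| = 8  ✓
C6: F = 10 ≠ 12 and E = 2 ≠ -1; both disjuncts false  ✗
C7: D = 3 ≠ 5, but H = 10 = 10 (second disjunct)  ✓

Constraints 3, 4, 6 do not hold.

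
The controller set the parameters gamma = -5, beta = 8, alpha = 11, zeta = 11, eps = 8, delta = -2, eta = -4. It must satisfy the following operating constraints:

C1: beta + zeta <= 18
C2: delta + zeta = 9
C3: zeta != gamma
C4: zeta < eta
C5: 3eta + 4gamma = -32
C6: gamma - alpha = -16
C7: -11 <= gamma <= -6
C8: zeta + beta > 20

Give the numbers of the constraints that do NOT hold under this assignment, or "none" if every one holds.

C1: beta + zeta = 8 + 11 = 19; 19 > 18, bound 18 not met  false
C2: delta + zeta = -2 + 11 = 9  true
C3: zeta = 11, gamma = -5; distinct  true
C4: zeta = 11, eta = -4; 11 ≥ -4 (want <)  false
C5: 3eta + 4gamma = 3(-4) + 4(-5) = -32  true
C6: gamma - alpha = -5 - 11 = -16  true
C7: gamma = -5 is outside [-11, -6]  false
C8: zeta + beta = 11 + 8 = 19; 19 ≤ 20, bound 20 not met  false

Constraints 1, 4, 7, 8 do not hold.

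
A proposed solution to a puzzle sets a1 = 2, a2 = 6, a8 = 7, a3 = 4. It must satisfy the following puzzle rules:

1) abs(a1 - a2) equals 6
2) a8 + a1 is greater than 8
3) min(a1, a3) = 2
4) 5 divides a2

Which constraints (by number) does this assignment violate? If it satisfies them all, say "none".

1) abs(2 - 6) = 4, not 6 — violated.
2) a8 + a1 = 7 + 2 = 9; 9 > 8 — OK.
3) min(2, 4) = 2 — OK.
4) 6 = 5*1 + 1, so 5 does not divide 6 — violated.

Violated: 1, 4.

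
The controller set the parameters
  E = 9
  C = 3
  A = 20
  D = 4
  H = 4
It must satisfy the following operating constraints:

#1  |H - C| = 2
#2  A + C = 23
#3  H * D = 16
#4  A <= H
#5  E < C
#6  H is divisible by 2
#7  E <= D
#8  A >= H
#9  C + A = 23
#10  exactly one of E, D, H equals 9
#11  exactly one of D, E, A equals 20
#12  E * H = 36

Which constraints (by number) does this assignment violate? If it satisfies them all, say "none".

#1 |4 - 3| = 1, not 2  false
#2 A + C = 20 + 3 = 23  true
#3 H * D = 4 * 4 = 16  true
#4 A = 20, H = 4; 20 > 4 (want ≤)  false
#5 E = 9, C = 3; 9 ≥ 3 (want <)  false
#6 4 / 2 = 2, so 2 divides 4  true
#7 E = 9, D = 4; 9 > 4 (want ≤)  false
#8 A = 20, H = 4; 20 ≥ 4  true
#9 C + A = 3 + 20 = 23  true
#10 E=9, D=4, H=4; 1 of them equals 9  true
#11 D=4, E=9, A=20; 1 of them equals 20  true
#12 E * H = 9 * 4 = 36  true

Constraints 1, 4, 5, 7 do not hold.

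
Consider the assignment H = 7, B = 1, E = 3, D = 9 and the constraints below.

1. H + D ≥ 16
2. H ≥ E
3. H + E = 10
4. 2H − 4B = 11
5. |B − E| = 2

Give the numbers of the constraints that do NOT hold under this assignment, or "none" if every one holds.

1. H + D = 7 + 9 = 16; 16 ≥ 16 — satisfied.
2. H = 7, E = 3; 7 ≥ 3 — satisfied.
3. H + E = 7 + 3 = 10 — satisfied.
4. 2H − 4B = 2(7) − 4(1) = 10, not 11 — violated.
5. |1 − 3| = 2 — satisfied.

No — constraint 4 is not satisfied.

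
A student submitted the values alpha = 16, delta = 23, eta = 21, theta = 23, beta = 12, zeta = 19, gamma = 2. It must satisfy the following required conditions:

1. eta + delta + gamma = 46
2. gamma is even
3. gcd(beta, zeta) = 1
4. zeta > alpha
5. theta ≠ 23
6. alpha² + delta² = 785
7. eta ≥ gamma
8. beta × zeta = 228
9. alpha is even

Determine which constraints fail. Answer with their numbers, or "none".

Violated: 5.

1. eta + delta + gamma = 21 + 23 + 2 = 46 — holds.
2. gamma = 2 is even — holds.
3. gcd(12, 19) = 1 — holds.
4. zeta = 19, alpha = 16; 19 > 16 — holds.
5. theta = 23, but 23 is required to differ — fails.
6. alpha² + delta² = 16² + 23² = 256 + 529 = 785 — holds.
7. eta = 21, gamma = 2; 21 ≥ 2 — holds.
8. beta × zeta = 12 × 19 = 228 — holds.
9. alpha = 16 is even — holds.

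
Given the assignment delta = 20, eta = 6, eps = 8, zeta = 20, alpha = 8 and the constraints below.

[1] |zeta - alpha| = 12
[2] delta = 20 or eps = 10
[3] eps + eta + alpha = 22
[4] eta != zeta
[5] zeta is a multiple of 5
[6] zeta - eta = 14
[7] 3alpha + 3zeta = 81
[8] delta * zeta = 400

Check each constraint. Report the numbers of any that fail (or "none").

Constraint 7 is violated.

[1] |20 - 8| = 12  ✓
[2] delta = 20 = 20 (first disjunct)  ✓
[3] eps + eta + alpha = 8 + 6 + 8 = 22  ✓
[4] eta = 6, zeta = 20; distinct  ✓
[5] 20 / 5 = 4, so 5 divides 20  ✓
[6] zeta - eta = 20 - 6 = 14  ✓
[7] 3alpha + 3zeta = 3(8) + 3(20) = 84, not 81  ✗
[8] delta * zeta = 20 * 20 = 400  ✓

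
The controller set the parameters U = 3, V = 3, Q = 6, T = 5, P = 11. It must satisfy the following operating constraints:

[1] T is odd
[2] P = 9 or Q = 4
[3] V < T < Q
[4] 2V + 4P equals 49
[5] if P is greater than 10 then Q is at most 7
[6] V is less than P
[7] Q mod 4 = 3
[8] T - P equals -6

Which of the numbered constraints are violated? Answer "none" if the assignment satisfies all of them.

Constraints 2, 4, and 7 are violated.

[1] T = 5 is odd — satisfied.
[2] P = 11 ≠ 9 and Q = 6 ≠ 4; both disjuncts false — violated.
[3] values 3 < 5 < 6 — satisfied.
[4] 2V + 4P = 2(3) + 4(11) = 50, not 49 — violated.
[5] P = 11 > 10, so we need Q ≤ 7; Q = 6 ≤ 7 — satisfied.
[6] V = 3, P = 11; 3 < 11 — satisfied.
[7] 6 mod 4 = 2, not 3 — violated.
[8] T - P = 5 - 11 = -6 — satisfied.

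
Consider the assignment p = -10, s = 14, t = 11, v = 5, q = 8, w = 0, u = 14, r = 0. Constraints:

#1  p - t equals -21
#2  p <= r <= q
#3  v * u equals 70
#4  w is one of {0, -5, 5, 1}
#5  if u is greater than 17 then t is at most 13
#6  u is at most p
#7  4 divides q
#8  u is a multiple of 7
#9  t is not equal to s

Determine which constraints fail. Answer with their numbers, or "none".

#1 p - t = -10 - 11 = -21 — holds.
#2 values -10 <= 0 <= 8 — holds.
#3 v * u = 5 * 14 = 70 — holds.
#4 w = 0 is in {0, -5, 5, 1} — holds.
#5 u = 14, not > 17; antecedent false, conditional vacuously true — holds.
#6 u = 14, p = -10; 14 > -10 (want ≤) — fails.
#7 8 / 4 = 2, so 4 divides 8 — holds.
#8 14 / 7 = 2, so 7 divides 14 — holds.
#9 t = 11, s = 14; distinct — holds.

Constraint 6 does not hold.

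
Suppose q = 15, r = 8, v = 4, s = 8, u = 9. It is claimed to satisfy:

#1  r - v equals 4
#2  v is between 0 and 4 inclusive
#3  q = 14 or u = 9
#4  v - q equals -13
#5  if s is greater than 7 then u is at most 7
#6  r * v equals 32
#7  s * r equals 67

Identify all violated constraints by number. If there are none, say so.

Constraints 4, 5, 7 are violated.

#1 r - v = 8 - 4 = 4 — satisfied.
#2 v = 4 lies in [0, 4] — satisfied.
#3 q = 15 ≠ 14, but u = 9 = 9 (second disjunct) — satisfied.
#4 v - q = 4 - 15 = -11, not -13 — violated.
#5 s = 8 > 7, so we need u ≤ 7; but u = 9 > 7 — violated.
#6 r * v = 8 * 4 = 32 — satisfied.
#7 s * r = 8 * 8 = 64, not 67 — violated.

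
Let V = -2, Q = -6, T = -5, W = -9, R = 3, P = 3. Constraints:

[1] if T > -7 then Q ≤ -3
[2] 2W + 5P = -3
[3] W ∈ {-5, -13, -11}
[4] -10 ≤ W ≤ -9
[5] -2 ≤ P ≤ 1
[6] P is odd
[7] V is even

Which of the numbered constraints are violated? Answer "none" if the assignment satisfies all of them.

Constraints 3, 5 do not hold.

[1] T = -5 > -7, so we need Q ≤ -3; Q = -6 ≤ -3 — holds.
[2] 2W + 5P = 2(-9) + 5(3) = -3 — holds.
[3] W = -9 is not in {-5, -13, -11} — fails.
[4] W = -9 lies in [-10, -9] — holds.
[5] P = 3 is outside [-2, 1] — fails.
[6] P = 3 is odd — holds.
[7] V = -2 is even — holds.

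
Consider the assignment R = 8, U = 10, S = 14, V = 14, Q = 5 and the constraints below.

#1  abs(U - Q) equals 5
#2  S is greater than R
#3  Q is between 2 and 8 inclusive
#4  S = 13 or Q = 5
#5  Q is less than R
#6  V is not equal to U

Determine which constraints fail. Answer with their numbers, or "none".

The assignment satisfies every constraint.

#1 abs(10 - 5) = 5 — satisfied.
#2 S = 14, R = 8; 14 > 8 — satisfied.
#3 Q = 5 lies in [2, 8] — satisfied.
#4 S = 14 ≠ 13, but Q = 5 = 5 (second disjunct) — satisfied.
#5 Q = 5, R = 8; 5 < 8 — satisfied.
#6 V = 14, U = 10; distinct — satisfied.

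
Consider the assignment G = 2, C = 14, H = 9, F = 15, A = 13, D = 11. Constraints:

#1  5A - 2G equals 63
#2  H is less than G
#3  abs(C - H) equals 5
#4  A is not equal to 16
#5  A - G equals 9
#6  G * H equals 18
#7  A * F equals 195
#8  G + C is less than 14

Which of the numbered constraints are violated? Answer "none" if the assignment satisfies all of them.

No — constraints 1, 2, 5, 8 are not satisfied.

#1 5A - 2G = 5(13) - 2(2) = 61, not 63 — fails.
#2 H = 9, G = 2; 9 ≥ 2 (want <) — fails.
#3 abs(14 - 9) = 5 — holds.
#4 A = 13, and 13 ≠ 16 — holds.
#5 A - G = 13 - 2 = 11, not 9 — fails.
#6 G * H = 2 * 9 = 18 — holds.
#7 A * F = 13 * 15 = 195 — holds.
#8 G + C = 2 + 14 = 16; 16 ≥ 14, bound 14 not met — fails.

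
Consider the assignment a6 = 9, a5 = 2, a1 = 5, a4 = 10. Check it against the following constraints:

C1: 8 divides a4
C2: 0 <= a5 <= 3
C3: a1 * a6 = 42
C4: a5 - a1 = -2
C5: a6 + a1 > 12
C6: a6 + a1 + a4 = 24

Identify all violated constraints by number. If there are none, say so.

Constraints 1, 3, 4 do not hold.

C1: 10 = 8*1 + 2, so 8 does not divide 10  fails
C2: a5 = 2 lies in [0, 3]  holds
C3: a1 * a6 = 5 * 9 = 45, not 42  fails
C4: a5 - a1 = 2 - 5 = -3, not -2  fails
C5: a6 + a1 = 9 + 5 = 14; 14 > 12  holds
C6: a6 + a1 + a4 = 9 + 5 + 10 = 24  holds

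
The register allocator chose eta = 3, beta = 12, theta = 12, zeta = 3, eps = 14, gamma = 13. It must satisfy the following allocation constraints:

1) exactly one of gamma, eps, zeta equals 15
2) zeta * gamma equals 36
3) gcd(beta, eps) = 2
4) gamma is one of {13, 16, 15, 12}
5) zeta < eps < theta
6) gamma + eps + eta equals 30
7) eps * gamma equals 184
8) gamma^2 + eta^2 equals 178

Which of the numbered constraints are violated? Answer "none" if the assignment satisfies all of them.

Constraints 1, 2, 5, and 7 do not hold.

1) gamma=13, eps=14, zeta=3; 0 of them equal 15, not exactly one — violated.
2) zeta * gamma = 3 * 13 = 39, not 36 — violated.
3) gcd(12, 14) = 2 — OK.
4) gamma = 13 is in {13, 16, 15, 12} — OK.
5) values 3, 14, 12; eps = 14 is not < theta = 12 — violated.
6) gamma + eps + eta = 13 + 14 + 3 = 30 — OK.
7) eps * gamma = 14 * 13 = 182, not 184 — violated.
8) gamma^2 + eta^2 = 13^2 + 3^2 = 169 + 9 = 178 — OK.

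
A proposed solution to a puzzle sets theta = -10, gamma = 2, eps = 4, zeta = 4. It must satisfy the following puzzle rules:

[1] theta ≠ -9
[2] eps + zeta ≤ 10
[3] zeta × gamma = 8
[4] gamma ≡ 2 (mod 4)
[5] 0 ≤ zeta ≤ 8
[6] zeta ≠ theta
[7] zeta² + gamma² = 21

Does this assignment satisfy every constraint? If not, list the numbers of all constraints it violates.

[1] theta = -10, and -10 ≠ -9  ✓
[2] eps + zeta = 4 + 4 = 8; 8 ≤ 10  ✓
[3] zeta × gamma = 4 × 2 = 8  ✓
[4] 2 mod 4 = 2  ✓
[5] zeta = 4 lies in [0, 8]  ✓
[6] zeta = 4, theta = -10; distinct  ✓
[7] zeta² + gamma² = 4² + 2² = 16 + 4 = 20, not 21  ✗

Constraint 7 is violated.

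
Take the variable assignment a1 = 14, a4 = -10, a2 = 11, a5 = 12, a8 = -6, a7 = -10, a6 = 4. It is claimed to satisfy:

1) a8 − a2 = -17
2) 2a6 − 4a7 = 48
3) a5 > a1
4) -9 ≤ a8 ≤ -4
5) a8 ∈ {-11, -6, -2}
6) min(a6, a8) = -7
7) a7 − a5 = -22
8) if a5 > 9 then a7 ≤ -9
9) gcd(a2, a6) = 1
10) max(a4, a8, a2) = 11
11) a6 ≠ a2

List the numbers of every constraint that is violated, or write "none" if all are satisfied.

1) a8 − a2 = -6 − 11 = -17 — holds.
2) 2a6 − 4a7 = 2(4) − 4(-10) = 48 — holds.
3) a5 = 12, a1 = 14; 12 ≤ 14 (want >) — does not hold.
4) a8 = -6 lies in [-9, -4] — holds.
5) a8 = -6 is in {-11, -6, -2} — holds.
6) min(4, -6) = -6, not -7 — does not hold.
7) a7 − a5 = -10 − 12 = -22 — holds.
8) a5 = 12 > 9, so we need a7 ≤ -9; a7 = -10 ≤ -9 — holds.
9) gcd(11, 4) = 1 — holds.
10) max(-10, -6, 11) = 11 — holds.
11) a6 = 4, a2 = 11; distinct — holds.

The assignment fails constraints 3, 6.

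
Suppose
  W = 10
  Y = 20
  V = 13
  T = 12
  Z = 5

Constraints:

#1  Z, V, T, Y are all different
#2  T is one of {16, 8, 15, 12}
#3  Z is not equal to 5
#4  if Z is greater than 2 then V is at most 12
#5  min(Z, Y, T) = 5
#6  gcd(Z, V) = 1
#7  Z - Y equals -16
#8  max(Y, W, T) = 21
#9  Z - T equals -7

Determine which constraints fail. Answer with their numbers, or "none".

#1 values 5, 13, 12, 20 are pairwise distinct  true
#2 T = 12 is in {16, 8, 15, 12}  true
#3 Z = 5, but 5 is required to differ  false
#4 Z = 5 > 2, so we need V ≤ 12; but V = 13 > 12  false
#5 min(5, 20, 12) = 5  true
#6 gcd(5, 13) = 1  true
#7 Z - Y = 5 - 20 = -15, not -16  false
#8 max(20, 10, 12) = 20, not 21  false
#9 Z - T = 5 - 12 = -7  true

Constraints 3, 4, 7, and 8 do not hold.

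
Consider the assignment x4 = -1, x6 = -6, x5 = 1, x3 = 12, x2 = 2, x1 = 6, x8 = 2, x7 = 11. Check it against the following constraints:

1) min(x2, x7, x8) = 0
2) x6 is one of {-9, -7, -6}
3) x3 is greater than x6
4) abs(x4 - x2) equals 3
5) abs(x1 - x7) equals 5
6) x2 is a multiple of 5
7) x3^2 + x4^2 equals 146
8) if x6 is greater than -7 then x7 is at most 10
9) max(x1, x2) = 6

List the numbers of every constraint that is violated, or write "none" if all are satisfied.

The assignment fails constraints 1, 6, 7, and 8.

1) min(2, 11, 2) = 2, not 0 — violated.
2) x6 = -6 is in {-9, -7, -6} — satisfied.
3) x3 = 12, x6 = -6; 12 > -6 — satisfied.
4) abs(-1 - 2) = 3 — satisfied.
5) abs(6 - 11) = 5 — satisfied.
6) 2 = 5*0 + 2, so 5 does not divide 2 — violated.
7) x3^2 + x4^2 = 12^2 + (-1)^2 = 144 + 1 = 145, not 146 — violated.
8) x6 = -6 > -7, so we need x7 ≤ 10; but x7 = 11 > 10 — violated.
9) max(6, 2) = 6 — satisfied.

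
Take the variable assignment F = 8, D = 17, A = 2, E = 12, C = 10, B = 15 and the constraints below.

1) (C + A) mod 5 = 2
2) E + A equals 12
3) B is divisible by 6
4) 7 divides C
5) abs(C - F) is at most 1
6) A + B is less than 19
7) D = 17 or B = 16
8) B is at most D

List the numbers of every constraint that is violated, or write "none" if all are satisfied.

1) C + A = 12; 12 mod 5 = 2 — holds.
2) E + A = 12 + 2 = 14, not 12 — does not hold.
3) 15 = 6*2 + 3, so 6 does not divide 15 — does not hold.
4) 10 = 7*1 + 3, so 7 does not divide 10 — does not hold.
5) abs(10 - 8) = 2; 2 > 1, exceeds bound 1 — does not hold.
6) A + B = 2 + 15 = 17; 17 < 19 — holds.
7) D = 17 = 17 (first disjunct) — holds.
8) B = 15, D = 17; 15 ≤ 17 — holds.

No — constraints 2, 3, 4, 5 are not satisfied.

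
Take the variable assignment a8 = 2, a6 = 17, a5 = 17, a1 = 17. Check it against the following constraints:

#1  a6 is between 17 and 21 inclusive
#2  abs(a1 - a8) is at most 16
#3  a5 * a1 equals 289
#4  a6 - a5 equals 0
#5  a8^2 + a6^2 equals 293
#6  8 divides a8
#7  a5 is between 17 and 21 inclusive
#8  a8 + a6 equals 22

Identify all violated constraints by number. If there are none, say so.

The assignment fails constraints 6, 8.

#1 a6 = 17 lies in [17, 21] — holds.
#2 abs(17 - 2) = 15; 15 ≤ 16 — holds.
#3 a5 * a1 = 17 * 17 = 289 — holds.
#4 a6 - a5 = 17 - 17 = 0 — holds.
#5 a8^2 + a6^2 = 2^2 + 17^2 = 4 + 289 = 293 — holds.
#6 2 = 8*0 + 2, so 8 does not divide 2 — fails.
#7 a5 = 17 lies in [17, 21] — holds.
#8 a8 + a6 = 2 + 17 = 19, not 22 — fails.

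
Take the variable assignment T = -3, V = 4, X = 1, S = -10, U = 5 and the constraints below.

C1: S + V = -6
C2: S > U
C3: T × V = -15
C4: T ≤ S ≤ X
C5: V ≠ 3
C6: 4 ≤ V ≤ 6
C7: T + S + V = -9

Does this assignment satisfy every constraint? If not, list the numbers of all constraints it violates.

No — constraints 2, 3, 4 are not satisfied.

C1: S + V = -10 + 4 = -6  ✔
C2: S = -10, U = 5; -10 ≤ 5 (want >)  ✘
C3: T × V = -3 × 4 = -12, not -15  ✘
C4: values -3, -10, 1; T = -3 is not ≤ S = -10  ✘
C5: V = 4, and 4 ≠ 3  ✔
C6: V = 4 lies in [4, 6]  ✔
C7: T + S + V = -3 + (-10) + 4 = -9  ✔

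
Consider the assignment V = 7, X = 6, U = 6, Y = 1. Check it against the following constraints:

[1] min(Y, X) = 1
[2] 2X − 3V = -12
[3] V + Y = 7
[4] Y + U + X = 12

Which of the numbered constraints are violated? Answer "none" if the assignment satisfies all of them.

[1] min(1, 6) = 1  holds
[2] 2X − 3V = 2(6) − 3(7) = -9, not -12  fails
[3] V + Y = 7 + 1 = 8, not 7  fails
[4] Y + U + X = 1 + 6 + 6 = 13, not 12  fails

Constraints 2, 3, and 4 are violated.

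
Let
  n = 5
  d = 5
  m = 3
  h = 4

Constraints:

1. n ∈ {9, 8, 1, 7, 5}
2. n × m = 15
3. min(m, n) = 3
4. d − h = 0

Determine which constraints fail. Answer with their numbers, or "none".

Violated: 4.

1. n = 5 is in {9, 8, 1, 7, 5} — holds.
2. n × m = 5 × 3 = 15 — holds.
3. min(3, 5) = 3 — holds.
4. d − h = 5 − 4 = 1, not 0 — does not hold.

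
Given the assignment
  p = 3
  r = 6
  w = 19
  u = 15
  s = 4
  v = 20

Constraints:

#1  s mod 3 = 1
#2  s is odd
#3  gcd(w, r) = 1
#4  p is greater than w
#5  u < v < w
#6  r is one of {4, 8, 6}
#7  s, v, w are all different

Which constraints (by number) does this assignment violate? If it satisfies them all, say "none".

#1 4 mod 3 = 1  ✓
#2 s = 4 is even  ✗
#3 gcd(19, 6) = 1  ✓
#4 p = 3, w = 19; 3 ≤ 19 (want >)  ✗
#5 values 15, 20, 19; v = 20 is not < w = 19  ✗
#6 r = 6 is in {4, 8, 6}  ✓
#7 values 4, 20, 19 are pairwise distinct  ✓

Constraints 2, 4, and 5 are violated.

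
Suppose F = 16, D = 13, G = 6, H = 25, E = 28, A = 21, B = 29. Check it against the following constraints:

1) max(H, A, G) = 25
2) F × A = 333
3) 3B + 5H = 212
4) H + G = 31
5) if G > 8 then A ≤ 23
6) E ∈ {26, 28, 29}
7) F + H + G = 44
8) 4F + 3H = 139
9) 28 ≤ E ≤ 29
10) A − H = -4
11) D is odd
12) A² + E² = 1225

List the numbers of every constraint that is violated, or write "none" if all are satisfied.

1) max(25, 21, 6) = 25 — satisfied.
2) F × A = 16 × 21 = 336, not 333 — violated.
3) 3B + 5H = 3(29) + 5(25) = 212 — satisfied.
4) H + G = 25 + 6 = 31 — satisfied.
5) G = 6, not > 8; antecedent false, conditional vacuously true — satisfied.
6) E = 28 is in {26, 28, 29} — satisfied.
7) F + H + G = 16 + 25 + 6 = 47, not 44 — violated.
8) 4F + 3H = 4(16) + 3(25) = 139 — satisfied.
9) E = 28 lies in [28, 29] — satisfied.
10) A − H = 21 − 25 = -4 — satisfied.
11) D = 13 is odd — satisfied.
12) A² + E² = 21² + 28² = 441 + 784 = 1225 — satisfied.

Violated: 2 and 7.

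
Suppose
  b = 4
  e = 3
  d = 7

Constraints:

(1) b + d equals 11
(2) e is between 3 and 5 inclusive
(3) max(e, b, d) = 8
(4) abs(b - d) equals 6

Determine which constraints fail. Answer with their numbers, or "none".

The assignment fails constraints 3, 4.

(1) b + d = 4 + 7 = 11  yes
(2) e = 3 lies in [3, 5]  yes
(3) max(3, 4, 7) = 7, not 8  no
(4) abs(4 - 7) = 3, not 6  no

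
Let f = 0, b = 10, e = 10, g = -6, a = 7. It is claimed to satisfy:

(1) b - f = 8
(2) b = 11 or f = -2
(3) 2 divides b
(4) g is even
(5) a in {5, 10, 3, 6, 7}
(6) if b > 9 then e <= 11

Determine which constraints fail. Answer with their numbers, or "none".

(1) b - f = 10 - 0 = 10, not 8  ✘
(2) b = 10 ≠ 11 and f = 0 ≠ -2; both disjuncts false  ✘
(3) 10 / 2 = 5, so 2 divides 10  ✔
(4) g = -6 is even  ✔
(5) a = 7 is in {5, 10, 3, 6, 7}  ✔
(6) b = 10 > 9, so we need e ≤ 11; e = 10 ≤ 11  ✔

No — constraints 1 and 2 are not satisfied.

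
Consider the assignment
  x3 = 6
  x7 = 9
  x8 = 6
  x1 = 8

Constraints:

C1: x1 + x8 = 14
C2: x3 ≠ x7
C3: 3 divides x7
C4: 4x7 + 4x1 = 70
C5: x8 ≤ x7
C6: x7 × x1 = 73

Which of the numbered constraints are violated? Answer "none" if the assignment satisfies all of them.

C1: x1 + x8 = 8 + 6 = 14  yes
C2: x3 = 6, x7 = 9; distinct  yes
C3: 9 / 3 = 3, so 3 divides 9  yes
C4: 4x7 + 4x1 = 4(9) + 4(8) = 68, not 70  no
C5: x8 = 6, x7 = 9; 6 ≤ 9  yes
C6: x7 × x1 = 9 × 8 = 72, not 73  no

Constraints 4 and 6 are violated.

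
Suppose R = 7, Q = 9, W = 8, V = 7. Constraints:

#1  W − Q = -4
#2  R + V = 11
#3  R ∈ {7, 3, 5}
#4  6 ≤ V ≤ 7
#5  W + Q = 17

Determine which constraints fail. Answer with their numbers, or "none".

No — constraints 1, 2 are not satisfied.

#1 W − Q = 8 − 9 = -1, not -4 — fails.
#2 R + V = 7 + 7 = 14, not 11 — fails.
#3 R = 7 is in {7, 3, 5} — holds.
#4 V = 7 lies in [6, 7] — holds.
#5 W + Q = 8 + 9 = 17 — holds.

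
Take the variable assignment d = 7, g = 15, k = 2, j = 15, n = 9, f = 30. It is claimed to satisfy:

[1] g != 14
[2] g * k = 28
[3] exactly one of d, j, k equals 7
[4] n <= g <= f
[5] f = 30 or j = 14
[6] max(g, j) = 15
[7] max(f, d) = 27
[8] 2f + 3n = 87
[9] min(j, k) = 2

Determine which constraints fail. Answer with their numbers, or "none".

Violated: 2, 7.

[1] g = 15, and 15 ≠ 14  ✓
[2] g * k = 15 * 2 = 30, not 28  ✗
[3] d=7, j=15, k=2; 1 of them equals 7  ✓
[4] values 9 <= 15 <= 30  ✓
[5] f = 30 = 30 (first disjunct)  ✓
[6] max(15, 15) = 15  ✓
[7] max(30, 7) = 30, not 27  ✗
[8] 2f + 3n = 2(30) + 3(9) = 87  ✓
[9] min(15, 2) = 2  ✓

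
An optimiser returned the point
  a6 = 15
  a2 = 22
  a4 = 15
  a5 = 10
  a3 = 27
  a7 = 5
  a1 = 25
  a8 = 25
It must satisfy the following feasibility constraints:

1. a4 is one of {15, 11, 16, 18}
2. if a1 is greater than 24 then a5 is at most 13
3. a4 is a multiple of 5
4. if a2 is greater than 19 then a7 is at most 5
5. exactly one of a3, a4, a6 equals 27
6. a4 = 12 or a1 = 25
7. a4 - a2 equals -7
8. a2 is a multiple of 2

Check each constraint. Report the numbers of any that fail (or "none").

No violations.

1. a4 = 15 is in {15, 11, 16, 18}  ✔
2. a1 = 25 > 24, so we need a5 ≤ 13; a5 = 10 ≤ 13  ✔
3. 15 / 5 = 3, so 5 divides 15  ✔
4. a2 = 22 > 19, so we need a7 ≤ 5; a7 = 5 ≤ 5  ✔
5. a3=27, a4=15, a6=15; 1 of them equals 27  ✔
6. a4 = 15 ≠ 12, but a1 = 25 = 25 (second disjunct)  ✔
7. a4 - a2 = 15 - 22 = -7  ✔
8. 22 / 2 = 11, so 2 divides 22  ✔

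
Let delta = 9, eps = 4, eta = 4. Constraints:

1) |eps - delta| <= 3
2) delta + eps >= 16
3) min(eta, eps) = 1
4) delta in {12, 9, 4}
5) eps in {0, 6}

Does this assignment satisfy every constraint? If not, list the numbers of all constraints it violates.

Constraints 1, 2, 3, 5 are violated.

1) |4 - 9| = 5; 5 > 3, exceeds bound 3  ✗
2) delta + eps = 9 + 4 = 13; 13 < 16, bound 16 not met  ✗
3) min(4, 4) = 4, not 1  ✗
4) delta = 9 is in {12, 9, 4}  ✓
5) eps = 4 is not in {0, 6}  ✗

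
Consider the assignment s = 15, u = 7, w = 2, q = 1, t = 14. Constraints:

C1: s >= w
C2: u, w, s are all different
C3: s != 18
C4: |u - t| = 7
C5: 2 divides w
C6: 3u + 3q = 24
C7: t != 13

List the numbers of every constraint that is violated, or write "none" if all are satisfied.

C1: s = 15, w = 2; 15 ≥ 2 — OK.
C2: values 7, 2, 15 are pairwise distinct — OK.
C3: s = 15, and 15 ≠ 18 — OK.
C4: |7 - 14| = 7 — OK.
C5: 2 / 2 = 1, so 2 divides 2 — OK.
C6: 3u + 3q = 3(7) + 3(1) = 24 — OK.
C7: t = 14, and 14 ≠ 13 — OK.

No violations.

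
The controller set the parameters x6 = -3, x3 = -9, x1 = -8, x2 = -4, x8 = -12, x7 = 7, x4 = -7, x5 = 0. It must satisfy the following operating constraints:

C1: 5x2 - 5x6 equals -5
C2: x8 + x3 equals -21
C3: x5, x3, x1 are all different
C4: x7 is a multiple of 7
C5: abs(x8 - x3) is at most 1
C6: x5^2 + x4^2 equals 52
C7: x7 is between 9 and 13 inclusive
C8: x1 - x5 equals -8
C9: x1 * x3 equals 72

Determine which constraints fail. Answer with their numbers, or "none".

C1: 5x2 - 5x6 = 5(-4) - 5(-3) = -5 — holds.
C2: x8 + x3 = -12 + (-9) = -21 — holds.
C3: values 0, -9, -8 are pairwise distinct — holds.
C4: 7 / 7 = 1, so 7 divides 7 — holds.
C5: abs(-12 - (-9)) = 3; 3 > 1, exceeds bound 1 — does not hold.
C6: x5^2 + x4^2 = 0^2 + (-7)^2 = 0 + 49 = 49, not 52 — does not hold.
C7: x7 = 7 is outside [9, 13] — does not hold.
C8: x1 - x5 = -8 - 0 = -8 — holds.
C9: x1 * x3 = -8 * (-9) = 72 — holds.

No — constraints 5, 6, 7 are not satisfied.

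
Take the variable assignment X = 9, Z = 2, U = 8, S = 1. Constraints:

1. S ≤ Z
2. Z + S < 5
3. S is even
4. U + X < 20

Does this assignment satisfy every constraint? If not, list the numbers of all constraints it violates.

The assignment fails constraint 3.

1. S = 1, Z = 2; 1 ≤ 2 — holds.
2. Z + S = 2 + 1 = 3; 3 < 5 — holds.
3. S = 1 is odd — does not hold.
4. U + X = 8 + 9 = 17; 17 < 20 — holds.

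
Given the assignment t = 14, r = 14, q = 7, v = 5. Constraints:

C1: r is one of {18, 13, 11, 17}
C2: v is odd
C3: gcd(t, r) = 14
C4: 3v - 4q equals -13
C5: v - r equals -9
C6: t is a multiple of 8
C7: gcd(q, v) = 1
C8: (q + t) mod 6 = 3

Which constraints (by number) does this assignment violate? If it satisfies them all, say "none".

No — constraints 1 and 6 are not satisfied.

C1: r = 14 is not in {18, 13, 11, 17} — violated.
C2: v = 5 is odd — satisfied.
C3: gcd(14, 14) = 14 — satisfied.
C4: 3v - 4q = 3(5) - 4(7) = -13 — satisfied.
C5: v - r = 5 - 14 = -9 — satisfied.
C6: 14 = 8*1 + 6, so 8 does not divide 14 — violated.
C7: gcd(7, 5) = 1 — satisfied.
C8: q + t = 21; 21 mod 6 = 3 — satisfied.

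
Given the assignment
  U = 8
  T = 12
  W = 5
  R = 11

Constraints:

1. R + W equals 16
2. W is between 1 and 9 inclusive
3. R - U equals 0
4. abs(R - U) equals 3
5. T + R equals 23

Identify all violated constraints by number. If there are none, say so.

1. R + W = 11 + 5 = 16 — satisfied.
2. W = 5 lies in [1, 9] — satisfied.
3. R - U = 11 - 8 = 3, not 0 — violated.
4. abs(11 - 8) = 3 — satisfied.
5. T + R = 12 + 11 = 23 — satisfied.

The assignment fails constraint 3.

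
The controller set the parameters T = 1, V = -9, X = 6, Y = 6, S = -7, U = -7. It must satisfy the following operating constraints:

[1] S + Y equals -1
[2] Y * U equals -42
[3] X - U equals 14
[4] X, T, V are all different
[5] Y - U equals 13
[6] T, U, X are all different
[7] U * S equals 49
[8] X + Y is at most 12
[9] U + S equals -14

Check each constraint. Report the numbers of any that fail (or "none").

The assignment fails constraint 3.

[1] S + Y = -7 + 6 = -1 — holds.
[2] Y * U = 6 * (-7) = -42 — holds.
[3] X - U = 6 - (-7) = 13, not 14 — fails.
[4] values 6, 1, -9 are pairwise distinct — holds.
[5] Y - U = 6 - (-7) = 13 — holds.
[6] values 1, -7, 6 are pairwise distinct — holds.
[7] U * S = -7 * (-7) = 49 — holds.
[8] X + Y = 6 + 6 = 12; 12 ≤ 12 — holds.
[9] U + S = -7 + (-7) = -14 — holds.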